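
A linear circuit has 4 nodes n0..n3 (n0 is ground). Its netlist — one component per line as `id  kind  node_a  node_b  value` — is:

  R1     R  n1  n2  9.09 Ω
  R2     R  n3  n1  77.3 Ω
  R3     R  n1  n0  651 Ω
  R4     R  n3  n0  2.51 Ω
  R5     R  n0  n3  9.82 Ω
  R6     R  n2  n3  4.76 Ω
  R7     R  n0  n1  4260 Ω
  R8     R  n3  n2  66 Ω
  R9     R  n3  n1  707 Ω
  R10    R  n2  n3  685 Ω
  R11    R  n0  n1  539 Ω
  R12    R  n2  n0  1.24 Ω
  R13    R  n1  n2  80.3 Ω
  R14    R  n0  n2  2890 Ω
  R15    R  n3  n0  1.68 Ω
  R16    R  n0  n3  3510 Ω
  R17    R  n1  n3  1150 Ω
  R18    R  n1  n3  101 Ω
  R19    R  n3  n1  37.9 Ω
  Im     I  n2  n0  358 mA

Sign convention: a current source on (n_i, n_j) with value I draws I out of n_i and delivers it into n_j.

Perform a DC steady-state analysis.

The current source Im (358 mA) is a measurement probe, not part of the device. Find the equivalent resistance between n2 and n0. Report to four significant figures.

R_eq = 0.9795 Ω

Apply KCL at each of the 3 non-ground nodes and solve the resulting linear system.
Node n1: branches {R1, R2, R3, R7, R9, R11, R13, R17, R18, R19} → V_1 = -0.2614
Node n2: branches {R1, R6, R8, R10, R12, R13, R14, Im} → V_2 = -0.3507
Node n3: branches {R2, R4, R5, R6, R8, R9, R10, R15, R16, R17, R18, R19} → V_3 = -0.06766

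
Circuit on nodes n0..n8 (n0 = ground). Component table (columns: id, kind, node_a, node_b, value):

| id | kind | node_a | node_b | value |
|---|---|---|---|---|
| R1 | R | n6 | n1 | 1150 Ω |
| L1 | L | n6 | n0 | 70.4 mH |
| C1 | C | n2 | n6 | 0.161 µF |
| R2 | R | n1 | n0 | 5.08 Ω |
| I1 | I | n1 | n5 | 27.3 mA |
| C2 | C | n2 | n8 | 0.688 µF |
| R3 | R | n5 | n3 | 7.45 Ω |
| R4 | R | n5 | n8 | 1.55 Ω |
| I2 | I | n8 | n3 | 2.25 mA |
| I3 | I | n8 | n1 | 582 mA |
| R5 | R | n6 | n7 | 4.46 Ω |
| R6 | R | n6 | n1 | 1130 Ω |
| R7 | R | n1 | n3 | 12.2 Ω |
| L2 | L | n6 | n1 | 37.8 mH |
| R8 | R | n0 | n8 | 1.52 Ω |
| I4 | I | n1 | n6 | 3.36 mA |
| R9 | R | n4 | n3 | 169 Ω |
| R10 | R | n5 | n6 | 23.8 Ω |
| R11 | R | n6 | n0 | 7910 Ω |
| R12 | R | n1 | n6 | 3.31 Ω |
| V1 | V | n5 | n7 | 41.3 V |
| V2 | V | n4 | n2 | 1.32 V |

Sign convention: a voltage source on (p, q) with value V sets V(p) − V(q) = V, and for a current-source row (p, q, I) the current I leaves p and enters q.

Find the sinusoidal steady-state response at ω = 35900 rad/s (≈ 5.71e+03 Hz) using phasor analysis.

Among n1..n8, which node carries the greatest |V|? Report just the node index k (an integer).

7

MNA unknowns: 8 node voltages V₁..V_8 plus 2 source currents (V1, V2)
R1: Y=0.0008696+0.000j on G[6,1]
L1: Y=0.000-0.0003957j on G[6,0]
C1: Y=0.000+0.005780j on G[2,6]
R2: Y=0.1969+0.000j on G[1,0]
I1: z[1]−=0.0273, z[5]+=0.0273
C2: Y=0.000+0.02470j on G[2,8]
R3: Y=0.1342+0.000j on G[5,3]
R4: Y=0.6452+0.000j on G[5,8]
I2: z[8]−=0.00225, z[3]+=0.00225
I3: z[8]−=0.582, z[1]+=0.582
R5: Y=0.2242+0.000j on G[6,7]
R6: Y=0.0008850+0.000j on G[6,1]
R7: Y=0.08197+0.000j on G[1,3]
L2: Y=0.000-0.0007369j on G[6,1]
R8: Y=0.6579+0.000j on G[0,8]
I4: z[1]−=0.00336, z[6]+=0.00336
R9: Y=0.005917+0.000j on G[4,3]
R10: Y=0.04202+0.000j on G[5,6]
R11: Y=0.0001264+0.000j on G[6,0]
R12: Y=0.3021+0.000j on G[1,6]
V1: row V5−V7=41.3, i_V1 at 5,7
V2: row V4−V2=1.32, i_V2 at 4,2
solve → V1=-8.308+0.1465j, V2=-1.340-0.1056j, V3=0.5279+0.07316j, V4=-0.02039-0.1056j, V5=5.931+0.03626j, V6=-17.89+0.2379j, V7=-35.37+0.03626j, V8=2.489-0.05464j
aux → i_V1=-3.919-0.04522j, i_V2=0.003245+0.001058j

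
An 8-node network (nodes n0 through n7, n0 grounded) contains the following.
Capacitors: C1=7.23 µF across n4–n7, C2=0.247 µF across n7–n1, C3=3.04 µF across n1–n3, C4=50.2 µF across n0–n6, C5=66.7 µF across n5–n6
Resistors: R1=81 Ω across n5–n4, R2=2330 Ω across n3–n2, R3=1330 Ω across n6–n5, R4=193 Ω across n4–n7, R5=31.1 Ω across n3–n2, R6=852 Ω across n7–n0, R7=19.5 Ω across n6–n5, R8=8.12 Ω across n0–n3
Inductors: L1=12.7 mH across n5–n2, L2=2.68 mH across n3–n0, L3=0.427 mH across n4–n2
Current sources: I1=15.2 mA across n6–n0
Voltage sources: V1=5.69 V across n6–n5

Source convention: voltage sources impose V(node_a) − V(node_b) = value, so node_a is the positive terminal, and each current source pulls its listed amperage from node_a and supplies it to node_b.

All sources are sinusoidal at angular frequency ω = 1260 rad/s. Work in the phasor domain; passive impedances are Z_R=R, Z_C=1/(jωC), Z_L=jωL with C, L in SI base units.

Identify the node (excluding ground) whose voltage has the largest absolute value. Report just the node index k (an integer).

5

Apply KCL at each of the 7 non-ground nodes and solve the resulting linear system.
Node n1: branches {C2, C3} → V_1 = -0.5825-0.4313j
Node n2: branches {L1, R2, L3, R5} → V_2 = -5.190+0.1184j
Node n3: branches {C3, R2, L2, R5, R8} → V_3 = -0.2421-0.4439j
Node n4: branches {C1, R1, L3, R4} → V_4 = -5.174+0.1162j
Node n5: branches {R1, L1, R3, C5, R7, V1} → V_5 = -5.954-2.398j
Node n6: branches {I1, R3, C4, C5, R7, V1} → V_6 = -0.2639-2.398j
Node n7: branches {C1, C2, R4, R6} → V_7 = -4.773-0.2756j
Source currents: i(V1)=-0.4629-0.4615j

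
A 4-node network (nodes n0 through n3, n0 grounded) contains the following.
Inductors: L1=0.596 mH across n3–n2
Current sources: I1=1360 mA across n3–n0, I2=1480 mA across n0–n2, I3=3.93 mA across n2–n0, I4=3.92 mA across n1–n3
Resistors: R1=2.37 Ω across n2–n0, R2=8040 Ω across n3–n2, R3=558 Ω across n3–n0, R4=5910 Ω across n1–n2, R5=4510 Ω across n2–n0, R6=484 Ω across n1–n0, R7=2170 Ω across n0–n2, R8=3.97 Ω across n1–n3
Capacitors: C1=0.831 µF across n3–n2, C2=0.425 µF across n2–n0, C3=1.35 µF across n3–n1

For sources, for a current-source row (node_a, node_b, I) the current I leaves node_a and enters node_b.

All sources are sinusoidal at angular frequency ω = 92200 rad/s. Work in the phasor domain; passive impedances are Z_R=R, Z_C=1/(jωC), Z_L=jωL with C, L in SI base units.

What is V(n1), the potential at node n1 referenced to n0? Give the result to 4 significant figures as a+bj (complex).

Apply KCL at each of the 3 non-ground nodes and solve the resulting linear system.
Node n1: branches {R4, R6, C3, R8, I4} → V_1 = -1.442+22.78j
Node n2: branches {L1, R1, R2, I2, C1, R4, R5, I3, C2, R7} → V_2 = 0.2658-0.2333j
Node n3: branches {L1, I1, R2, C1, R3, C3, R8, I4} → V_3 = -1.360+22.95j

-1.442+22.78j V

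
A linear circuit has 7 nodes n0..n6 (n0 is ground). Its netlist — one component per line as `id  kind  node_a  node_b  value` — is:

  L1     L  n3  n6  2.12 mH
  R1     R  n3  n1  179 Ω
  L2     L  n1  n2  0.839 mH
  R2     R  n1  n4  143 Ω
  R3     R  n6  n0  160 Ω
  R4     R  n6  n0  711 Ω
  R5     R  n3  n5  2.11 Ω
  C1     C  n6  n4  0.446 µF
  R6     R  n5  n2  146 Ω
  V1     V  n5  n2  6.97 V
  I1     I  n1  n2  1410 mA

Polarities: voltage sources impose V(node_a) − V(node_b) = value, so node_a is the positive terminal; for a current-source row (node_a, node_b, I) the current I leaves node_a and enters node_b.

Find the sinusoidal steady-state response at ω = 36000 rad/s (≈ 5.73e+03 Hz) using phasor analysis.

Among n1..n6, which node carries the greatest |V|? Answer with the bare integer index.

Apply KCL at each of the 6 non-ground nodes and solve the resulting linear system.
Node n1: branches {R1, L2, R2, I1} → V_1 = -35.79-22.18j
Node n2: branches {L2, R6, V1, I1} → V_2 = -23.37+12.59j
Node n3: branches {L1, R1, R5} → V_3 = -16.94+11.72j
Node n4: branches {R2, C1} → V_4 = -13.83+9.567j
Node n5: branches {R5, R6, V1} → V_5 = -16.40+12.59j
Node n6: branches {L1, R3, R4, C1} → V_6 = 0.000+0.000j
Source currents: i(V1)=-0.3066-0.4114j

1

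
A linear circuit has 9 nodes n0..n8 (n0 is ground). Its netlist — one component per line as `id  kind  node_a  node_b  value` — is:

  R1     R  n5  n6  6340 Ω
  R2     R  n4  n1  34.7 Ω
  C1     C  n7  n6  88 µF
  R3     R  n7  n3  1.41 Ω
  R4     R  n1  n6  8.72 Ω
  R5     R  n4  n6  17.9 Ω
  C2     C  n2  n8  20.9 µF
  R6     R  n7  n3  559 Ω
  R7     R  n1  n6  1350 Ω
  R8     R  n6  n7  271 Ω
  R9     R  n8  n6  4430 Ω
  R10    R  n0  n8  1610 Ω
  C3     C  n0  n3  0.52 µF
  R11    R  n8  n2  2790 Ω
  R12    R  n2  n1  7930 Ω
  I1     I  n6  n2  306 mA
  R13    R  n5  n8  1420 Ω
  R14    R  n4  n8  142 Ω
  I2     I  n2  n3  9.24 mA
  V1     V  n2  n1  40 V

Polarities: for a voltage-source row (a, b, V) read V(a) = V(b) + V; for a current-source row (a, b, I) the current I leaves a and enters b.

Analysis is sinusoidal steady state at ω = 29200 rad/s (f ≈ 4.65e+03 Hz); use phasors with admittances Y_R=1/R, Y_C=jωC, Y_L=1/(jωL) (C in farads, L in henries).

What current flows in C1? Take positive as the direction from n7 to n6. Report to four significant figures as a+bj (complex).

0.03438+0.001376j A

Element admittances at ω=29200 rad/s:
  Y(R1) = 0.0001577+0.000j S between n5,n6
  Y(R2) = 0.02882+0.000j S between n4,n1
  Y(C1) = 0.000+2.570j S between n7,n6
  Y(R3) = 0.7092+0.000j S between n7,n3
  Y(R4) = 0.1147+0.000j S between n1,n6
  Y(R5) = 0.05587+0.000j S between n4,n6
  Y(C2) = 0.000+0.6103j S between n2,n8
  Y(R6) = 0.001789+0.000j S between n7,n3
  Y(R7) = 0.0007407+0.000j S between n1,n6
  Y(R8) = 0.003690+0.000j S between n6,n7
  Y(R9) = 0.0002257+0.000j S between n8,n6
  Y(R10) = 0.0006211+0.000j S between n0,n8
  Y(C3) = 0.000+0.01518j S between n0,n3
  Y(R11) = 0.0003584+0.000j S between n8,n2
  Y(R12) = 0.0001261+0.000j S between n2,n1
  I1: injects 0.306 A into n2 (from n6)
  Y(R13) = 0.0007042+0.000j S between n5,n8
  Y(R14) = 0.007042+0.000j S between n4,n8
  I2: injects 0.00924 A into n3 (from n2)
  V1: constraint V(n2)−V(n1) = 40
Assemble and solve the 9×9 MNA system:
  V(n1)=0.4880+1.641j  V(n2)=40.49+1.641j  V(n3)=-0.08739+1.656j  V(n4)=3.178+1.695j  V(n5)=33.05+2.050j  V(n6)=-0.1363+1.667j  V(n7)=-0.1357+1.654j  V(n8)=40.48+2.136j
  i(V1)=-0.01052-0.004600j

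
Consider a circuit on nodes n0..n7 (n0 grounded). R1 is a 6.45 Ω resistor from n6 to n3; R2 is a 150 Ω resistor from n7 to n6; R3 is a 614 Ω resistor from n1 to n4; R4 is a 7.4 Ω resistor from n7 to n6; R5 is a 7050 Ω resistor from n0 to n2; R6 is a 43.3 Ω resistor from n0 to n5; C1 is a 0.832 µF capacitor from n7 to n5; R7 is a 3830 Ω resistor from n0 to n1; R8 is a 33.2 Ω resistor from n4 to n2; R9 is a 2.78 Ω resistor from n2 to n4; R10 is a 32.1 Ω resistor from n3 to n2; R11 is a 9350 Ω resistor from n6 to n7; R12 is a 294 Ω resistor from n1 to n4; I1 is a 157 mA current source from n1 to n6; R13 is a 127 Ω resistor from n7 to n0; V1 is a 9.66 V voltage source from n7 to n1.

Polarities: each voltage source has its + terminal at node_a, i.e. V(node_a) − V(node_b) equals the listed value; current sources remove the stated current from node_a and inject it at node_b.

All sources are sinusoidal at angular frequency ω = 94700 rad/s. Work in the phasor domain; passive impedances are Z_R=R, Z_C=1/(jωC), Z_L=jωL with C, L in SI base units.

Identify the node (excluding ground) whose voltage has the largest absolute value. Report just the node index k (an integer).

1

Apply KCL at each of the 7 non-ground nodes and solve the resulting linear system.
Node n1: branches {R3, R7, R12, I1, V1} → V_1 = -9.574-0.01810j
Node n2: branches {R5, R8, R9, R10} → V_2 = -0.7915-0.01800j
Node n3: branches {R1, R10} → V_3 = 0.6050-0.01807j
Node n4: branches {R3, R8, R9, R12} → V_4 = -0.9033-0.01800j
Node n5: branches {R6, C1} → V_5 = 0.08386+0.006485j
Node n6: branches {R1, R2, R4, R11, I1} → V_6 = 0.8856-0.01808j
Node n7: branches {R2, R4, C1, R11, R13, V1} → V_7 = 0.08576-0.01810j
Source currents: i(V1)=0.1109-5.196e-06j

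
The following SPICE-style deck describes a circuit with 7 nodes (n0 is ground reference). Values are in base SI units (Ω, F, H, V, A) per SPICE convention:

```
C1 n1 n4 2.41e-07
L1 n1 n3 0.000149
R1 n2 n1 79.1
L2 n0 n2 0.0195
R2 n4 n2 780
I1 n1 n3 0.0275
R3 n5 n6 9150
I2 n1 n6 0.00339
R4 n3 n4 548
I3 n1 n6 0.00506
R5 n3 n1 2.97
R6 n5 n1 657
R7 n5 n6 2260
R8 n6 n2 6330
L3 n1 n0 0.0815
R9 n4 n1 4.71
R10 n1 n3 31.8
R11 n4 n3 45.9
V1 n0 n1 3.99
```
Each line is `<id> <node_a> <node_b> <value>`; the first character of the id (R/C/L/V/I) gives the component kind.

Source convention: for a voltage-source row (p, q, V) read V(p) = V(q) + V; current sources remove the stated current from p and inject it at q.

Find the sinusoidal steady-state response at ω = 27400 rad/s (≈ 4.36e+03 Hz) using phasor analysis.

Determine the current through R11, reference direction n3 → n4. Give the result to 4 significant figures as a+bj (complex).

0.0009673+0.0006854j A

Element admittances at ω=27400 rad/s:
  Y(C1) = 0.000+0.006603j S between n1,n4
  Y(L1) = 0.000-0.2449j S between n1,n3
  Y(R1) = 0.01264+0.000j S between n2,n1
  Y(L2) = 0.000-0.001872j S between n0,n2
  Y(R2) = 0.001282+0.000j S between n4,n2
  I1: injects 0.0275 A into n3 (from n1)
  Y(R3) = 0.0001093+0.000j S between n5,n6
  I2: injects 0.00339 A into n6 (from n1)
  Y(R4) = 0.001825+0.000j S between n3,n4
  I3: injects 0.00506 A into n6 (from n1)
  Y(R5) = 0.3367+0.000j S between n3,n1
  Y(R6) = 0.001522+0.000j S between n5,n1
  Y(R7) = 0.0004425+0.000j S between n5,n6
  Y(R8) = 0.0001580+0.000j S between n6,n2
  Y(L3) = 0.000-0.0004478j S between n1,n0
  Y(R9) = 0.2123+0.000j S between n4,n1
  Y(R10) = 0.03145+0.000j S between n1,n3
  Y(R11) = 0.02179+0.000j S between n4,n3
  V1: constraint V(n0)−V(n1) = 3.99
Assemble and solve the 7×7 MNA system:
  V(n1)=-3.990+0.000j  V(n2)=-3.754-0.5004j  V(n3)=-3.939+0.03174j  V(n4)=-3.984+0.0002780j  V(n5)=0.02133-0.03737j  V(n6)=11.09-0.1404j
  i(V1)=-0.0009366+0.008812j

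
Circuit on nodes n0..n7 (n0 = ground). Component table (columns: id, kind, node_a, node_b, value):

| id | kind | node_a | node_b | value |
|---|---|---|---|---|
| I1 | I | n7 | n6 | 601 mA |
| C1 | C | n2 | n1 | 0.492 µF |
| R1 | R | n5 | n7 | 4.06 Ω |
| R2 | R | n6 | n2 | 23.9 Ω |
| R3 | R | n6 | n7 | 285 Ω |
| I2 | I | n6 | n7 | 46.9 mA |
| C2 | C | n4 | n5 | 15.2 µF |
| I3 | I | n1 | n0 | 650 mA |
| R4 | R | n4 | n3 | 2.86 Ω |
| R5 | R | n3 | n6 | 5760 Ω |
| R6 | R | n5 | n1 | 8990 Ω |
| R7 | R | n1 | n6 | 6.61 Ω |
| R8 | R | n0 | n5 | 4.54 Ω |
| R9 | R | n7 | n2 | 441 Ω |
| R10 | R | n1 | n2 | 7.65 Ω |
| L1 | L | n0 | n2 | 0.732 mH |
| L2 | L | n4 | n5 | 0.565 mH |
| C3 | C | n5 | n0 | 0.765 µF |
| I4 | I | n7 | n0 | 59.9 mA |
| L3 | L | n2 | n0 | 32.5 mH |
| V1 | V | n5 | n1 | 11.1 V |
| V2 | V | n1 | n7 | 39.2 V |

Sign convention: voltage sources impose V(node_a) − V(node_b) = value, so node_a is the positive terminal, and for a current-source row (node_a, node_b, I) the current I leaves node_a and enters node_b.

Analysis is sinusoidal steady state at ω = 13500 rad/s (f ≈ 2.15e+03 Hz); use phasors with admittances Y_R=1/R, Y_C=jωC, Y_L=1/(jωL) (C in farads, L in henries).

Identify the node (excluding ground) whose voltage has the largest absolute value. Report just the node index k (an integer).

7

Apply KCL at each of the 7 non-ground nodes and solve the resulting linear system.
Node n1: branches {C1, I3, R6, R7, R10, V1, V2} → V_1 = -11.00-3.094j
Node n2: branches {C1, R2, R9, R10, L1, L3} → V_2 = -6.577-7.373j
Node n3: branches {R4, R5} → V_3 = 0.08947-3.076j
Node n4: branches {C2, R4, L2} → V_4 = 0.09345-3.076j
Node n5: branches {R1, C2, R6, R8, L2, C3, V1} → V_5 = 0.09563-3.094j
Node n6: branches {I1, R2, R3, I2, R5, R7} → V_6 = -7.937-4.004j
Node n7: branches {I1, R1, R3, I2, R9, I4, V2} → V_7 = -50.20-3.094j
Source currents: i(V1)=-12.44+0.6804j, i(V2)=-12.02+0.01289j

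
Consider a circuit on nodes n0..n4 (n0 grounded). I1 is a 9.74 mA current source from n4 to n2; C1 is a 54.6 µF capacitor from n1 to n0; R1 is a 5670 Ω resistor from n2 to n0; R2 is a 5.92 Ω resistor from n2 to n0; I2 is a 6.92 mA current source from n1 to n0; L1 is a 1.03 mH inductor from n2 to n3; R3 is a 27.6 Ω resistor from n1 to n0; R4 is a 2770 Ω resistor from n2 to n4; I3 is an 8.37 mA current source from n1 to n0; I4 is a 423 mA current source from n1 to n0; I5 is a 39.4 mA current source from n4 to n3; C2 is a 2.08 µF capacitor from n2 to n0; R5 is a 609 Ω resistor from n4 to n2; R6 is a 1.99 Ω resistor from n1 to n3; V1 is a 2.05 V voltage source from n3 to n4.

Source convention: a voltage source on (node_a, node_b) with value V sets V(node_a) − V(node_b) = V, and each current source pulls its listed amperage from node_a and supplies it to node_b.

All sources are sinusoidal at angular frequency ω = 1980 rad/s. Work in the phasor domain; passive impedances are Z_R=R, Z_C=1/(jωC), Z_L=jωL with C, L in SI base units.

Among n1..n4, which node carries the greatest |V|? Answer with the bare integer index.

Element admittances at ω=1980 rad/s:
  I1: injects 0.00974 A into n2 (from n4)
  Y(C1) = 0.000+0.1081j S between n1,n0
  Y(R1) = 0.0001764+0.000j S between n2,n0
  Y(R2) = 0.1689+0.000j S between n2,n0
  I2: injects 0.00692 A into n0 (from n1)
  Y(L1) = 0.000-0.4903j S between n2,n3
  Y(R3) = 0.03623+0.000j S between n1,n0
  Y(R4) = 0.0003610+0.000j S between n2,n4
  I3: injects 0.00837 A into n0 (from n1)
  I4: injects 0.423 A into n0 (from n1)
  I5: injects 0.0394 A into n3 (from n4)
  Y(C2) = 0.000+0.004118j S between n2,n0
  Y(R5) = 0.001642+0.000j S between n4,n2
  Y(R6) = 0.5025+0.000j S between n1,n3
  V1: constraint V(n3)−V(n4) = 2.05
Assemble and solve the 5×5 MNA system:
  V(n1)=-2.238+1.132j  V(n2)=-1.359+1.221j  V(n3)=-1.771+0.7325j  V(n4)=-3.821+0.7325j
  i(V1)=0.04421-0.0009788j

4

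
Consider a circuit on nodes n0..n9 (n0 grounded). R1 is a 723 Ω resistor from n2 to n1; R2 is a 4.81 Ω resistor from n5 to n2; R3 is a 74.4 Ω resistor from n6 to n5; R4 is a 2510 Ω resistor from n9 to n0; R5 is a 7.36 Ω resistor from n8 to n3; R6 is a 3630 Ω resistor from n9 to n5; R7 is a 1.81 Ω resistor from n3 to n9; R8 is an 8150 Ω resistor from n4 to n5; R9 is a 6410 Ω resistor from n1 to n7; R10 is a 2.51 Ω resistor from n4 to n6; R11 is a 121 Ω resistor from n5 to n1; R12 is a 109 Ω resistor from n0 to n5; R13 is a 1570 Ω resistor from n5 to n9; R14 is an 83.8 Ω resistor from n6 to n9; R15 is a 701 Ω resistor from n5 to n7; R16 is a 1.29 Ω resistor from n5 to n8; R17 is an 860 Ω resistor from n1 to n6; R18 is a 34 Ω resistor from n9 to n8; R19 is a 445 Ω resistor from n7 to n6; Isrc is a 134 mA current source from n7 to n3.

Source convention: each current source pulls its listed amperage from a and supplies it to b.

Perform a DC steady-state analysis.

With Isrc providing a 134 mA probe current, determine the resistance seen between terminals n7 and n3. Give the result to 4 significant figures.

R_eq = 278.1 Ω

MNA unknowns: 9 node voltages V₁..V_9
R1: Y=0.001383 on G[2,1]
R2: Y=0.2079 on G[5,2]
R3: Y=0.01344 on G[6,5]
R4: Y=0.0003984 on G[9,0]
R5: Y=0.1359 on G[8,3]
R6: Y=0.0002755 on G[9,5]
R7: Y=0.5525 on G[3,9]
R8: Y=0.0001227 on G[4,5]
R9: Y=0.0001560 on G[1,7]
R10: Y=0.3984 on G[4,6]
R11: Y=0.008264 on G[5,1]
R12: Y=0.009174 on G[0,5]
R13: Y=0.0006369 on G[5,9]
R14: Y=0.01193 on G[6,9]
R15: Y=0.001427 on G[5,7]
R16: Y=0.7752 on G[5,8]
R17: Y=0.001163 on G[1,6]
R18: Y=0.02941 on G[9,8]
R19: Y=0.002247 on G[7,6]
Isrc: z[7]−=0.134, z[3]+=0.134
solve → V1=-0.8242, V2=-0.03084, V3=0.6862, V4=-2.645, V5=-0.02556, V6=-2.646, V7=-36.59, V8=0.09647, V9=0.5887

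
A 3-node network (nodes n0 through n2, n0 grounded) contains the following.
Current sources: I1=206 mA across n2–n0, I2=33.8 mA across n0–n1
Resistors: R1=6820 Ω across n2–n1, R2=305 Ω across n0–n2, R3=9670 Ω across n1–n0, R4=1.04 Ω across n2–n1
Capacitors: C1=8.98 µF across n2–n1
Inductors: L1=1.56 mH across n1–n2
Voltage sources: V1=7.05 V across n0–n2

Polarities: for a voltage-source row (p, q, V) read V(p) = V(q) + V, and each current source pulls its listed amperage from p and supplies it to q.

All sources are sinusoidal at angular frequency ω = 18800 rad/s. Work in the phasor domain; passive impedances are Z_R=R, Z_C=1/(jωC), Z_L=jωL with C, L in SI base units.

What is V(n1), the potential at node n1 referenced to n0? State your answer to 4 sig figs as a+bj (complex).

-7.015-0.004932j V

MNA unknowns: 2 node voltages V₁..V_2 plus 1 source current (V1)
I1: z[2]−=0.206, z[0]+=0.206
R1: Y=0.0001466+0.000j on G[2,1]
C1: Y=0.000+0.1688j on G[2,1]
R2: Y=0.003279+0.000j on G[0,2]
I2: z[0]−=0.0338, z[1]+=0.0338
R3: Y=0.0001034+0.000j on G[1,0]
L1: Y=0.000-0.03410j on G[1,2]
R4: Y=0.9615+0.000j on G[2,1]
V1: row V0−V2=7.05, i_V1 at 0,2
solve → V1=-7.015-0.004932j, V2=-7.050+0.000j
aux → i_V1=0.1484-5.101e-07j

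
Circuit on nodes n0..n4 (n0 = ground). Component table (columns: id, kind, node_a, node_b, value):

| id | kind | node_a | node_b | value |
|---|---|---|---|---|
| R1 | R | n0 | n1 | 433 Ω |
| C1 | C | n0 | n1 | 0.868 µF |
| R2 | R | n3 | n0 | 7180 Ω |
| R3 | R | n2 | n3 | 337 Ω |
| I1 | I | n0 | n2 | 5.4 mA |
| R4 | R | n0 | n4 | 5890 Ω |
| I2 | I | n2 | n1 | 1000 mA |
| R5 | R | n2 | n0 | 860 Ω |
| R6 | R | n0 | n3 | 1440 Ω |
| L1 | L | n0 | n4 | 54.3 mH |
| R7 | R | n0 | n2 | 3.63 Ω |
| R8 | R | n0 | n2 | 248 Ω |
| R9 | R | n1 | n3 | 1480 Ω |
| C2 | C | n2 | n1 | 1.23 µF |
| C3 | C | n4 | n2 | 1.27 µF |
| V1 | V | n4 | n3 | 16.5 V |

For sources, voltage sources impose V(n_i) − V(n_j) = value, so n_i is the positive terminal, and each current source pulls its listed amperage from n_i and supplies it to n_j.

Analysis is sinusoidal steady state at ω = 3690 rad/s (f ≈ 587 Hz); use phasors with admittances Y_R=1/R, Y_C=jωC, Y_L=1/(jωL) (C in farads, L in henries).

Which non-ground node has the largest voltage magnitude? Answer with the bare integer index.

MNA unknowns: 4 node voltages V₁..V_4 plus 1 source current (V1)
R1: Y=0.002309+0.000j on G[0,1]
C1: Y=0.000+0.003203j on G[0,1]
R2: Y=0.0001393+0.000j on G[3,0]
R3: Y=0.002967+0.000j on G[2,3]
I1: z[0]−=0.0054, z[2]+=0.0054
R4: Y=0.0001698+0.000j on G[0,4]
I2: z[2]−=1, z[1]+=1
R5: Y=0.001163+0.000j on G[2,0]
R6: Y=0.0006944+0.000j on G[0,3]
L1: Y=0.000-0.004991j on G[0,4]
R7: Y=0.2755+0.000j on G[0,2]
R8: Y=0.004032+0.000j on G[0,2]
R9: Y=0.0006757+0.000j on G[1,3]
C2: Y=0.000+0.004539j on G[2,1]
C3: Y=0.000+0.004686j on G[4,2]
V1: row V4−V3=16.5, i_V1 at 4,3
solve → V1=41.43-113.1j, V2=-1.357+0.8913j, V3=4.695-15.85j, V4=21.19-15.85j
aux → i_V1=-0.002947+0.002787j

1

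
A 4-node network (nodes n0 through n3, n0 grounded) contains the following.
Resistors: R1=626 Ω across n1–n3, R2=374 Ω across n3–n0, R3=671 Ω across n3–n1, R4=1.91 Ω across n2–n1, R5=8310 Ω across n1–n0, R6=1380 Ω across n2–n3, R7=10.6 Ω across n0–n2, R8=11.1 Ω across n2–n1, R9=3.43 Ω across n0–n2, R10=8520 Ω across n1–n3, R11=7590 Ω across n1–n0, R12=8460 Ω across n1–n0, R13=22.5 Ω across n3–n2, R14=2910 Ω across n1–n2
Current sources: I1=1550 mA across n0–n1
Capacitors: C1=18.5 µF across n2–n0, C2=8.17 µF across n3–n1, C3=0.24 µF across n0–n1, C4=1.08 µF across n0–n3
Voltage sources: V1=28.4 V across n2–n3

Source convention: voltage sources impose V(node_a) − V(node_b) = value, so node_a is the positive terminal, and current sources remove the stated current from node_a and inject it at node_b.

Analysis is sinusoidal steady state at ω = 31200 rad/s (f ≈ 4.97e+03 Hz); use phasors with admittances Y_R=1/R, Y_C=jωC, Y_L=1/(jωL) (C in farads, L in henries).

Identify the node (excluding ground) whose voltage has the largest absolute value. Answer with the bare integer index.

Apply KCL at each of the 3 non-ground nodes and solve the resulting linear system.
Node n1: branches {R1, R3, R4, I1, R5, R8, C2, C3, R10, R11, R12, R14} → V_1 = 0.02002-11.88j
Node n2: branches {R4, R6, R7, C1, R8, R9, R13, R14, V1} → V_2 = 2.260-1.079j
Node n3: branches {R1, R2, R3, R6, C2, R10, C4, R13, V1} → V_3 = -26.14-1.079j
Source currents: i(V1)=-4.152-7.518j

3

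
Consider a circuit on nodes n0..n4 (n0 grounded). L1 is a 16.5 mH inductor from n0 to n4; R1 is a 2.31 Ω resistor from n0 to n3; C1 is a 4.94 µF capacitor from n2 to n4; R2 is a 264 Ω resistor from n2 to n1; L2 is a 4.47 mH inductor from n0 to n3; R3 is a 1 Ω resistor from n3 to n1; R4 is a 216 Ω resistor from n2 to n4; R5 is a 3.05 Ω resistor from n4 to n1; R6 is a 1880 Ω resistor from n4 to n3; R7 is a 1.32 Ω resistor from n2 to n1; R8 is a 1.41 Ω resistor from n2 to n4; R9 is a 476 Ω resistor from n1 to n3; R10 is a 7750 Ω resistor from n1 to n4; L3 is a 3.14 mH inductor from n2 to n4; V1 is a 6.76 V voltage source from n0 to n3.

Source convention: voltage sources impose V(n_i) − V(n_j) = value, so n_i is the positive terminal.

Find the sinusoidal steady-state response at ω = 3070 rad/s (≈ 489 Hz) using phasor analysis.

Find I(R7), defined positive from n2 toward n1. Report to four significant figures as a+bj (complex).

Apply KCL at each of the 4 non-ground nodes and solve the resulting linear system.
Node n1: branches {R2, R3, R5, R7, R9, R10} → V_1 = -6.754-0.1326j
Node n2: branches {C1, R2, R4, R7, R8, L3} → V_2 = -6.752-0.2253j
Node n3: branches {R1, L2, R3, R6, R9, V1} → V_3 = -6.760+0.000j
Node n4: branches {L1, C1, R4, R5, R6, R8, R10, L3} → V_4 = -6.738-0.3224j
Source currents: i(V1)=-2.933+0.6256j

0.001263-0.07023j A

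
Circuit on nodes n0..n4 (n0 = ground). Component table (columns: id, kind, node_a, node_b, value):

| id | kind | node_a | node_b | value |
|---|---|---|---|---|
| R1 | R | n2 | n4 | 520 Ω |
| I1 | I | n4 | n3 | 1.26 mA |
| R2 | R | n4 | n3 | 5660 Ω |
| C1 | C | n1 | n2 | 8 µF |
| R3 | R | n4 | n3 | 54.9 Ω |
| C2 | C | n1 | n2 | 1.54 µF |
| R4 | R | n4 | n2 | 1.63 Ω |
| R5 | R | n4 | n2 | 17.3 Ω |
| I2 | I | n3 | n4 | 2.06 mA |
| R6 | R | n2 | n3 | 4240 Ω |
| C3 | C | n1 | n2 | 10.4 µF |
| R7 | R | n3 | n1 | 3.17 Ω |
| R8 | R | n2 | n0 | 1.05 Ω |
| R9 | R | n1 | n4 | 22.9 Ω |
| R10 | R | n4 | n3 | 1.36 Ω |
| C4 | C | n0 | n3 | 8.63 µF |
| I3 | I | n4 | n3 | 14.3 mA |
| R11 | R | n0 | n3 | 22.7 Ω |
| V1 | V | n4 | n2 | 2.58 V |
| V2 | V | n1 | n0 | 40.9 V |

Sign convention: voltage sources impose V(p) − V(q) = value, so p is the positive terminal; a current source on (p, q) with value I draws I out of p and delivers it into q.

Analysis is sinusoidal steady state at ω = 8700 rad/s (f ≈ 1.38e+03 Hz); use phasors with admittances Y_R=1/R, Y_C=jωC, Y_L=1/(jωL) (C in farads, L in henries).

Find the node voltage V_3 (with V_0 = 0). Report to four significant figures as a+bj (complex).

19.16+1.250j V

Element admittances at ω=8700 rad/s:
  Y(R1) = 0.001923+0.000j S between n2,n4
  I1: injects 0.00126 A into n3 (from n4)
  Y(R2) = 0.0001767+0.000j S between n4,n3
  Y(C1) = 0.000+0.06960j S between n1,n2
  Y(R3) = 0.01821+0.000j S between n4,n3
  Y(C2) = 0.000+0.01340j S between n1,n2
  Y(R4) = 0.6135+0.000j S between n4,n2
  Y(R5) = 0.05780+0.000j S between n4,n2
  I2: injects 0.00206 A into n4 (from n3)
  Y(R6) = 0.0002358+0.000j S between n2,n3
  Y(C3) = 0.000+0.09048j S between n1,n2
  Y(R7) = 0.3155+0.000j S between n3,n1
  Y(R8) = 0.9524+0.000j S between n2,n0
  Y(R9) = 0.04367+0.000j S between n1,n4
  Y(R10) = 0.7353+0.000j S between n4,n3
  Y(C4) = 0.000+0.07508j S between n0,n3
  I3: injects 0.0143 A into n3 (from n4)
  Y(R11) = 0.04405+0.000j S between n0,n3
  V1: constraint V(n4)−V(n2) = 2.58
  V2: constraint V(n1)−V(n0) = 40.9
Assemble and solve the 6×6 MNA system:
  V(n1)=40.90+0.000j  V(n2)=8.465+3.754j  V(n3)=19.16+1.250j  V(n4)=11.04+3.754j
  i(V1)=5.671-2.051j  i(V2)=-8.812-5.069j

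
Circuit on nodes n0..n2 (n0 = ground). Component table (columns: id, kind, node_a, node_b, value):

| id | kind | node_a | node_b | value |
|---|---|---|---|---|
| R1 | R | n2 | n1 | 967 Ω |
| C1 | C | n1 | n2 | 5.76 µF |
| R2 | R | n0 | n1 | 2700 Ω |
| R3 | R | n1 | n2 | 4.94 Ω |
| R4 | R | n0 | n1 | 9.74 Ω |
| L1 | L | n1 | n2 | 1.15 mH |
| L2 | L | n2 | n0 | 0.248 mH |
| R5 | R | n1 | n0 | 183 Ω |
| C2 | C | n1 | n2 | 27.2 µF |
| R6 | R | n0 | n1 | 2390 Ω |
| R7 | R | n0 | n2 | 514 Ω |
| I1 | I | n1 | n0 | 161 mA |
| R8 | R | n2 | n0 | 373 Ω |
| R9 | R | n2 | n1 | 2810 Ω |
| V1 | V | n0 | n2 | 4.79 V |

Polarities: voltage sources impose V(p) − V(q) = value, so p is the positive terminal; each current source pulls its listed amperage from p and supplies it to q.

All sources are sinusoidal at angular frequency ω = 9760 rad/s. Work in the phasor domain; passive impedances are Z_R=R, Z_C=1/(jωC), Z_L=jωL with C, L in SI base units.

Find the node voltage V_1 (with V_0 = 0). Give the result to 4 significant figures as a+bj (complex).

MNA unknowns: 2 node voltages V₁..V_2 plus 1 source current (V1)
R1: Y=0.001034+0.000j on G[2,1]
C1: Y=0.000+0.05622j on G[1,2]
R2: Y=0.0003704+0.000j on G[0,1]
R3: Y=0.2024+0.000j on G[1,2]
R4: Y=0.1027+0.000j on G[0,1]
L1: Y=0.000-0.08909j on G[1,2]
L2: Y=0.000-0.4131j on G[2,0]
R5: Y=0.005464+0.000j on G[1,0]
C2: Y=0.000+0.2655j on G[1,2]
R6: Y=0.0004184+0.000j on G[0,1]
R7: Y=0.001946+0.000j on G[0,2]
I1: z[1]−=0.161, z[0]+=0.161
R8: Y=0.002681+0.000j on G[2,0]
R9: Y=0.0003559+0.000j on G[2,1]
V1: row V0−V2=4.79, i_V1 at 0,2
solve → V1=-4.047-0.5523j, V2=-4.790+0.000j
aux → i_V1=-0.3020+1.919j

-4.047-0.5523j V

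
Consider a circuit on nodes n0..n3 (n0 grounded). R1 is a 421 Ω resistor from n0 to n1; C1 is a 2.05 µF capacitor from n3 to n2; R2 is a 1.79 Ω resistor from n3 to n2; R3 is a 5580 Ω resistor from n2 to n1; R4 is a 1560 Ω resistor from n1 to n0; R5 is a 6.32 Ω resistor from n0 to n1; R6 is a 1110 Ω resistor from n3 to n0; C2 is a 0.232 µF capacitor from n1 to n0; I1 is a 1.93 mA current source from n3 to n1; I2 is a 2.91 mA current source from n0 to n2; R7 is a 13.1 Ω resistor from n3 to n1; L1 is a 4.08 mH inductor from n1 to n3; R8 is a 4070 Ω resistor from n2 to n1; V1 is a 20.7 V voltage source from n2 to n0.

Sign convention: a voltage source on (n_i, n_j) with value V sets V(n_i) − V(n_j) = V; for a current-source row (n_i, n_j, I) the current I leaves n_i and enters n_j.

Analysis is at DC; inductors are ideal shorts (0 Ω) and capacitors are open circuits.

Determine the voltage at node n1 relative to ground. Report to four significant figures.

16.05 V

Apply KCL at each of the 3 non-ground nodes and solve the resulting linear system.
Node n1: branches {R1, R3, R4, R5, C2, I1, R7, L1, R8} → V_1 = 16.05
Node n2: branches {C1, R2, R3, I2, R8, V1} → V_2 = 20.70
Node n3: branches {C1, R2, R6, I1, R7, L1} → V_3 = 16.05
Source currents: i(L1)=-2.583, i(V1)=-2.599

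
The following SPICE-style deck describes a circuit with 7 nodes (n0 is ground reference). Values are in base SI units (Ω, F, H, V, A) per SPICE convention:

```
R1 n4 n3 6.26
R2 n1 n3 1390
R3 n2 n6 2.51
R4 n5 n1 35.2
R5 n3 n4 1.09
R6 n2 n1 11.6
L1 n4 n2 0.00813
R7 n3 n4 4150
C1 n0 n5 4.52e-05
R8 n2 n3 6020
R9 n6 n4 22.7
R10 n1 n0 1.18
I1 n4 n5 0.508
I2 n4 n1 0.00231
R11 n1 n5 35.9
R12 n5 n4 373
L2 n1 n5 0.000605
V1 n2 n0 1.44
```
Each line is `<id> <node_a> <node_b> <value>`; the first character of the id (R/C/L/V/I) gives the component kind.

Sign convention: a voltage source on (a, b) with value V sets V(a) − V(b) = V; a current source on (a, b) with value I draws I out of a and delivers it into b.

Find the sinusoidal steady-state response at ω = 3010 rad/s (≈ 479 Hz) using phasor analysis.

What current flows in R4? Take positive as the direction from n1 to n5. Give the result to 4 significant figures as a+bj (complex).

-0.01268-0.03019j A

Element admittances at ω=3010 rad/s:
  Y(R1) = 0.1597+0.000j S between n4,n3
  Y(R2) = 0.0007194+0.000j S between n1,n3
  Y(R3) = 0.3984+0.000j S between n2,n6
  Y(R4) = 0.02841+0.000j S between n5,n1
  Y(R5) = 0.9174+0.000j S between n3,n4
  Y(R6) = 0.08621+0.000j S between n2,n1
  Y(L1) = 0.000-0.04086j S between n4,n2
  Y(R7) = 0.0002410+0.000j S between n3,n4
  Y(C1) = 0.000+0.1361j S between n0,n5
  Y(R8) = 0.0001661+0.000j S between n2,n3
  Y(R9) = 0.04405+0.000j S between n6,n4
  Y(R10) = 0.8475+0.000j S between n1,n0
  I1: injects 0.508 A into n5 (from n4)
  I2: injects 0.00231 A into n1 (from n4)
  Y(R11) = 0.02786+0.000j S between n1,n5
  Y(R12) = 0.002681+0.000j S between n5,n4
  Y(L2) = 0.000-0.5491j S between n1,n5
  V1: constraint V(n2)−V(n0) = 1.44
Assemble and solve the 7×7 MNA system:
  V(n1)=0.7831-0.2029j  V(n2)=1.440+0.000j  V(n3)=-4.827-5.873j  V(n4)=-4.832-5.878j  V(n5)=1.230+0.8599j  V(n6)=0.8156-0.5852j
  i(V1)=-0.5467+0.004654j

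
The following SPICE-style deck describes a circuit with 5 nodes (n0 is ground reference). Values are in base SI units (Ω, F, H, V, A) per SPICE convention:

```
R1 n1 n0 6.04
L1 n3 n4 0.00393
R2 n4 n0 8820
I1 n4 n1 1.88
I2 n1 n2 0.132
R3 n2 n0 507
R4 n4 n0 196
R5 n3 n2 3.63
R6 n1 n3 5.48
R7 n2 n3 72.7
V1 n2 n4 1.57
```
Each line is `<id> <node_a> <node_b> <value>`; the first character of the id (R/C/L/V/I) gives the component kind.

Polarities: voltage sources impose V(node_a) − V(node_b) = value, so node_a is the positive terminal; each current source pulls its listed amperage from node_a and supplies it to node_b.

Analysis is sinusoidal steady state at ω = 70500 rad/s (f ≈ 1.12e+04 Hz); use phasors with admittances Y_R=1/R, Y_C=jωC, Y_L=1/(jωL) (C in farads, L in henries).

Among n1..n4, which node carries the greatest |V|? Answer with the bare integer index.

4

Apply KCL at each of the 4 non-ground nodes and solve the resulting linear system.
Node n1: branches {R1, I1, I2, R6} → V_1 = 0.6569+0.003539j
Node n2: branches {I2, R3, R5, R7, V1} → V_2 = -13.99-0.08152j
Node n3: branches {L1, R5, R6, R7} → V_3 = -8.326+0.006750j
Node n4: branches {L1, R2, I1, R4, V1} → V_4 = -15.56-0.08152j
Source currents: i(V1)=1.799+0.02569j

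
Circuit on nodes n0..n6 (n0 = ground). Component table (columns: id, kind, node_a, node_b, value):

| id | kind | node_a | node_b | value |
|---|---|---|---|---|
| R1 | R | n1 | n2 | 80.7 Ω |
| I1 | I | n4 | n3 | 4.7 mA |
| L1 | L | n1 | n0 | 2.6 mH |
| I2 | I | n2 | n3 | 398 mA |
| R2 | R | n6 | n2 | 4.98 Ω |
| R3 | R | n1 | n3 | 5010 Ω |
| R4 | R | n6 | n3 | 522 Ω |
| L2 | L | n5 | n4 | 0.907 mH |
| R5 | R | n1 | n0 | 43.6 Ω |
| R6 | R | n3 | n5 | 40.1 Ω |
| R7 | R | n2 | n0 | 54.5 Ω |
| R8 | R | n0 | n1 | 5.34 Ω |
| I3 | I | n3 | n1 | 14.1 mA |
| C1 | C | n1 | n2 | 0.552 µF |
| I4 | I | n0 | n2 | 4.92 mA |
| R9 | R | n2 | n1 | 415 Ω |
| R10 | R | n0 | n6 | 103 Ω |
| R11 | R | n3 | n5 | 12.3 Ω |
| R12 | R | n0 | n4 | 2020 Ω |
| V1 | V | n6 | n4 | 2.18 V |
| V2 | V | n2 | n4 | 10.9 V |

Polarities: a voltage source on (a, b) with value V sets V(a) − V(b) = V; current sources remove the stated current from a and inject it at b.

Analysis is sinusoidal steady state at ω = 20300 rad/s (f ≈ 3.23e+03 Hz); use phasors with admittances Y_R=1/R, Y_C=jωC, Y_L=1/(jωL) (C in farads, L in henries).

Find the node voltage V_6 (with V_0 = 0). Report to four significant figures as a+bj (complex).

Apply KCL at each of the 6 non-ground nodes and solve the resulting linear system.
Node n1: branches {R1, L1, R3, R5, R8, I3, C1, R9} → V_1 = 0.1967+0.07554j
Node n2: branches {R1, I2, R2, R7, C1, I4, R9, V2} → V_2 = 1.828-0.4256j
Node n3: branches {I1, I2, R3, R4, R6, I3, R11} → V_3 = -5.166+6.550j
Node n4: branches {I1, L2, R12, V1, V2} → V_4 = -9.072-0.4256j
Node n5: branches {L2, R6, R11} → V_5 = -8.802+6.688j
Node n6: branches {R2, R4, R10, V1} → V_6 = -6.892-0.4256j
Source currents: i(V1)=1.821+0.01750j, i(V2)=-2.207-0.003050j

-6.892-0.4256j V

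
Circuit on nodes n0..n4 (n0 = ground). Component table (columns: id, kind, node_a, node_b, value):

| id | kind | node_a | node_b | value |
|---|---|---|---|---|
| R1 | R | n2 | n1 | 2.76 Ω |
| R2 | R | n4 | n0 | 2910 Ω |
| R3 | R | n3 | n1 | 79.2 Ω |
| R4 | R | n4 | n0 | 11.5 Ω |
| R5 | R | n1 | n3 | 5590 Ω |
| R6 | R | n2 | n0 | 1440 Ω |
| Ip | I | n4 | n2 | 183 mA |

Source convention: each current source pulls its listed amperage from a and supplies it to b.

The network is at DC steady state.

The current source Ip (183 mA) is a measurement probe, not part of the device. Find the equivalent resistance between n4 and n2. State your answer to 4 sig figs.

R_eq = 1451. Ω

Element admittances at DC:
  Y(R1) = 0.3623 S between n2,n1
  Y(R2) = 0.0003436 S between n4,n0
  Y(R3) = 0.01263 S between n3,n1
  Y(R4) = 0.08696 S between n4,n0
  Y(R5) = 0.0001789 S between n1,n3
  Y(R6) = 0.0006944 S between n2,n0
  Ip: injects 0.183 A into n2 (from n4)
Assemble and solve the 4×4 MNA system:
  V(n1)=263.5  V(n2)=263.5  V(n3)=263.5  V(n4)=-2.096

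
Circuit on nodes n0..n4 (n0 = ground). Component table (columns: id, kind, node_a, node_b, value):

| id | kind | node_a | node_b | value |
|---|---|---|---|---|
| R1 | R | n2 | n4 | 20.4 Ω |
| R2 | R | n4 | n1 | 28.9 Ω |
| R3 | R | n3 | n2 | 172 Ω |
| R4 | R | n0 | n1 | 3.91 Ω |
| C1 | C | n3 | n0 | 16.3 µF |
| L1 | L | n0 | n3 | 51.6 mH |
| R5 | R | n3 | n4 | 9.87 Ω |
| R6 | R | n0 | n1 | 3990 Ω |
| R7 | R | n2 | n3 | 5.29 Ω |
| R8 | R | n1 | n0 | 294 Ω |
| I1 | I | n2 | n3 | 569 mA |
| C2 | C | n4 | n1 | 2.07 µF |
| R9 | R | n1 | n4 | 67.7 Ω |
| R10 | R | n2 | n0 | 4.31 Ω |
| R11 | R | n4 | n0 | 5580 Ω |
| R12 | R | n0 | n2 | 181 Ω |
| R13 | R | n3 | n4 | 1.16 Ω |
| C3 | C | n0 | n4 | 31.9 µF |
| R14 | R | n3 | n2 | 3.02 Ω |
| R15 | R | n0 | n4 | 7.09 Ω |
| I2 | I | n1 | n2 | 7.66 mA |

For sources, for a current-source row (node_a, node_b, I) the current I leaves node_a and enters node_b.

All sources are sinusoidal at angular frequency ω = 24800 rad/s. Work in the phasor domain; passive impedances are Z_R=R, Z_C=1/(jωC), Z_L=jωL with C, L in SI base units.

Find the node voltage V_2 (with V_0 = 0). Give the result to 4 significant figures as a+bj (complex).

Apply KCL at each of the 4 non-ground nodes and solve the resulting linear system.
Node n1: branches {R2, R4, R6, R8, C2, R9, I2} → V_1 = -0.009691-0.01788j
Node n2: branches {R1, R3, R7, I1, R10, R12, R14, I2} → V_2 = -0.6115-0.09946j
Node n3: branches {R3, C1, L1, R5, R7, I1, R13, R14} → V_3 = 0.1231-0.1429j
Node n4: branches {R1, R2, R5, C2, R9, R11, R13, C3, R15} → V_4 = -0.006531-0.1151j

-0.6115-0.09946j V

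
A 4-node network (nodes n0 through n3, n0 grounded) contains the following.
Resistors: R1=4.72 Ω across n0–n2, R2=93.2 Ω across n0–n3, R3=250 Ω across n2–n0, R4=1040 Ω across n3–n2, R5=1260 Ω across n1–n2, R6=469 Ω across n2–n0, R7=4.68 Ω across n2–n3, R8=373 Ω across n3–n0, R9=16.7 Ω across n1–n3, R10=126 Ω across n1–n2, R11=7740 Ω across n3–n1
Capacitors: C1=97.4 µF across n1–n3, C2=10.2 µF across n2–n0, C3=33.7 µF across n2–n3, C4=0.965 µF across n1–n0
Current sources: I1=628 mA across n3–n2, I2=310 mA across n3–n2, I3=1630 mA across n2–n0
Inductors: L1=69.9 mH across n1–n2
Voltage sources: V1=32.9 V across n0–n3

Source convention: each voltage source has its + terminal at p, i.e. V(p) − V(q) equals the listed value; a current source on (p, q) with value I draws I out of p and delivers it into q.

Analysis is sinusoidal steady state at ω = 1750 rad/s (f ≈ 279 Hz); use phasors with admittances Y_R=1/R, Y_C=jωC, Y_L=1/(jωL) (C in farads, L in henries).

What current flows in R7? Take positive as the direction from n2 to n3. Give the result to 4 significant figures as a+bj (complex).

MNA unknowns: 3 node voltages V₁..V_3 plus 1 source current (V1)
R1: Y=0.2119+0.000j on G[0,2]
R2: Y=0.01073+0.000j on G[0,3]
C1: Y=0.000+0.1704j on G[1,3]
I1: z[3]−=0.628, z[2]+=0.628
R3: Y=0.004000+0.000j on G[2,0]
R4: Y=0.0009615+0.000j on G[3,2]
R5: Y=0.0007937+0.000j on G[1,2]
C2: Y=0.000+0.01785j on G[2,0]
R6: Y=0.002132+0.000j on G[2,0]
R7: Y=0.2137+0.000j on G[2,3]
I2: z[3]−=0.31, z[2]+=0.31
R8: Y=0.002681+0.000j on G[3,0]
C3: Y=0.000+0.05897j on G[2,3]
L1: Y=0.000-0.008175j on G[1,2]
R9: Y=0.05988+0.000j on G[1,3]
I3: z[2]−=1.63, z[0]+=1.63
R10: Y=0.007937+0.000j on G[1,2]
C4: Y=0.000+0.001689j on G[1,0]
R11: Y=0.0001292+0.000j on G[3,1]
V1: row V0−V3=32.9, i_V1 at 0,3
solve → V1=-33.01-0.7728j, V2=-18.38-0.9410j, V3=-32.90+0.000j
aux → i_V1=-2.800-0.5890j

3.102-0.2011j A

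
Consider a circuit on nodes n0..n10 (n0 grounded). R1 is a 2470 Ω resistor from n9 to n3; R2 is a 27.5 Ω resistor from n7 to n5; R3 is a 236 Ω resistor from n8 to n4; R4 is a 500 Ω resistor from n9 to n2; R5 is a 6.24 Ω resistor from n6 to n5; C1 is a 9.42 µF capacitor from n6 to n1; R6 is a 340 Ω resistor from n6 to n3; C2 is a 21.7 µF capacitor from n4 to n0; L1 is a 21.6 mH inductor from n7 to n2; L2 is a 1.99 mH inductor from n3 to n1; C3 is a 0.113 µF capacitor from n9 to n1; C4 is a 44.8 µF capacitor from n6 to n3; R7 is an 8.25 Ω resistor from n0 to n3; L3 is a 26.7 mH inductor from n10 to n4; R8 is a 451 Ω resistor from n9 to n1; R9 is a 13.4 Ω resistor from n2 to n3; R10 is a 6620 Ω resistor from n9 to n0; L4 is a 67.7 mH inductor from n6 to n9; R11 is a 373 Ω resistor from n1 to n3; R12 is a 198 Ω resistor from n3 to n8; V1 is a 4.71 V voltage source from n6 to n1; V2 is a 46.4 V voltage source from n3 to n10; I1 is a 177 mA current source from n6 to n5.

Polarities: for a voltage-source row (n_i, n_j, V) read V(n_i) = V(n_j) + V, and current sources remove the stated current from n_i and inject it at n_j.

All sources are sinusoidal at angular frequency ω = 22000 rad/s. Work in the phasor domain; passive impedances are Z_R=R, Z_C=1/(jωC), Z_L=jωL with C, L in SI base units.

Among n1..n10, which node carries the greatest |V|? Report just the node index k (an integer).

10

MNA unknowns: 10 node voltages V₁..V_10 plus 2 source currents (V1, V2)
R1: Y=0.0004049+0.000j on G[9,3]
R2: Y=0.03636+0.000j on G[7,5]
R3: Y=0.004237+0.000j on G[8,4]
R4: Y=0.002000+0.000j on G[9,2]
R5: Y=0.1603+0.000j on G[6,5]
C1: Y=0.000+0.2072j on G[6,1]
R6: Y=0.002941+0.000j on G[6,3]
C2: Y=0.000+0.4774j on G[4,0]
L1: Y=0.000-0.002104j on G[7,2]
L2: Y=0.000-0.02284j on G[3,1]
C3: Y=0.000+0.002486j on G[9,1]
C4: Y=0.000+0.9856j on G[6,3]
R7: Y=0.1212+0.000j on G[0,3]
L3: Y=0.000-0.001702j on G[10,4]
R8: Y=0.002217+0.000j on G[9,1]
R9: Y=0.07463+0.000j on G[2,3]
R10: Y=0.0001511+0.000j on G[9,0]
L4: Y=0.000-0.0006714j on G[6,9]
R11: Y=0.002681+0.000j on G[1,3]
R12: Y=0.005051+0.000j on G[3,8]
V1: row V6−V1=4.71, i_V1 at 6,1
V2: row V3−V10=46.4, i_V2 at 3,10
I1: z[6]−=0.177, z[5]+=0.177
solve → V1=-4.800-0.6597j, V2=-0.05464-0.7057j, V3=0.01530-0.6390j, V4=0.1629+0.003002j, V5=1.013-0.6458j, V6=-0.09021-0.6597j, V7=1.006-0.5844j, V8=0.08264-0.3461j, V9=-2.792-2.082j, V10=-46.38-0.6390j
aux → i_V1=-0.02137-0.8680j, i_V2=-0.001093+0.07924j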